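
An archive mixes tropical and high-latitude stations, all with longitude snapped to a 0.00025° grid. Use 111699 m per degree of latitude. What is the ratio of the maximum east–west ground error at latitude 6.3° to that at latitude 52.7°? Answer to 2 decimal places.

With a 0.00025° grid the true value lies within half a step, ±0.00025°/2 = ±0.000125°, of the stored one.
Error at 6.3° = 0.000125° × 111699 × cos 6.3° ≈ 13.962 × 0.9940 = 13.878 m.
Error at 52.7° = 0.000125° × 111699 × cos 52.7° ≈ 13.962 × 0.6060 = 8.461 m.
The ratio reduces to cos 6.3° / cos 52.7° = 0.9940/0.6060 ≈ 1.6402.

1.64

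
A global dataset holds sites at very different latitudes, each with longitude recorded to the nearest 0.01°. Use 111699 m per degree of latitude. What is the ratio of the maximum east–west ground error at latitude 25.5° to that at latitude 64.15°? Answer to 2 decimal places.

2.07

Rounding to 2 decimal places leaves the longitude within ±0.005° of the true value.
At 25.5°: 0.005° × 111699 × cos 25.5° = 0.005 × 111699 × 0.9026 ≈ 504.09 m.
Error at 64.15° = 0.005° × 111699 × cos 64.15° ≈ 558.5 × 0.4360 = 243.51 m.
The ratio reduces to cos 25.5° / cos 64.15° = 0.9026/0.4360 ≈ 2.0701.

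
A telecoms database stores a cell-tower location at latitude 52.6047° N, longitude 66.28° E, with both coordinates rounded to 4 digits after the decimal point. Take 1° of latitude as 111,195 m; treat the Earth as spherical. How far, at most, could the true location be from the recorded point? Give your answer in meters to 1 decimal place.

6.5 meters

Rounding to 4 decimal places leaves each coordinate within ±5e-05° of the true value.
Latitude error → 5e-05 × 111195 = 5.55975 m along the meridian.
E–W at 52.6047°: 5e-05° × 111195 × cos 52.6047° = 5e-05 × 111195 × 0.6073 ≈ 3.3765 m.
Worst case both components are at the extreme and orthogonal: √(5.55975² + 3.3765²) ≈ 6.50473 m.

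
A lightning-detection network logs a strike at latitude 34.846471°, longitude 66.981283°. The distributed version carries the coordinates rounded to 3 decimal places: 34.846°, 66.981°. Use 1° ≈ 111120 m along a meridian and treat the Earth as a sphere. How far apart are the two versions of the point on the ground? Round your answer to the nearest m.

The latitude changed by +0.000471° and the longitude by +0.000283°.
N–S: 0.000471° × 111120 m/° = 52.3375 m.
E–W at 34.846°: 0.000283° × 111120 × cos 34.846° = 0.000283 × 111120 × 0.8207 ≈ 25.8082 m.
Distance: √(52.3375² + 25.8082²) ≈ 58.3548 m.

58 m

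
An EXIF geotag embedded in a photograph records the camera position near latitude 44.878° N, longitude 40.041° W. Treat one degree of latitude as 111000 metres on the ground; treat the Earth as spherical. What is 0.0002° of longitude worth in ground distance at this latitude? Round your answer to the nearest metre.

16 metres

At 44.878° a degree of longitude is 111000 × cos 44.878° ≈ 78655.8 m, so 0.0002° corresponds to 15.7312 m.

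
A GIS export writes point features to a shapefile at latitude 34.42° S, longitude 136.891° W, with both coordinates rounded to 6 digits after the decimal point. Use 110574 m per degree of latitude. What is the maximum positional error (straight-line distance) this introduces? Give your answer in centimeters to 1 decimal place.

7.2 centimeters

Rounding to 6 decimal places leaves each coordinate within ±5e-07° of the true value.
Latitude error → 5e-07 × 110574 = 0.055287 m along the meridian.
E–W at 34.42°: 5e-07° × 110574 × cos 34.42° = 5e-07 × 110574 × 0.8249 ≈ 0.0456071 m.
The two errors are perpendicular, so the maximum displacement is √(0.055287² + 0.0456071²) ≈ 0.0716705 m.
That is 0.0716705 m = 7.1671 cm.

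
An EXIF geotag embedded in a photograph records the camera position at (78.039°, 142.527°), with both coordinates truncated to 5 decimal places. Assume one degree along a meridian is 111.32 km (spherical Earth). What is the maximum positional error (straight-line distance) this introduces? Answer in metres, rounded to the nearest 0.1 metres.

Truncating at 5 decimal places can drop up to a full unit in the last place, so each coordinate may be off by as much as 1e-05°.
N–S: 1e-05° × 111320 m/° = 1.1132 m.
E–W at 78.039°: 1e-05° × 111320 × cos 78.039° = 1e-05 × 111320 × 0.2072 ≈ 0.230706 m.
The two errors are perpendicular, so the maximum displacement is √(1.1132² + 0.230706²) ≈ 1.13686 m.

1.1 metres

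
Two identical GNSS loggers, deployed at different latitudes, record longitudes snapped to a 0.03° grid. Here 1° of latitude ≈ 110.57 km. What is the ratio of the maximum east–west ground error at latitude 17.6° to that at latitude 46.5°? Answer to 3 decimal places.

With a 0.03° grid the true value lies within half a step, ±0.03°/2 = ±0.015°, of the stored one.
Error at 17.6° = 0.015° × 110570 × cos 17.6° ≈ 1658.5 × 0.9532 = 1580.9 m.
At 46.5°: 0.015° × 110570 × cos 46.5° = 0.015 × 110570 × 0.6884 ≈ 1141.7 m.
Ratio: 1580.9 / 1141.7 = cos 17.6° / cos 46.5° ≈ 1.3847.

1.385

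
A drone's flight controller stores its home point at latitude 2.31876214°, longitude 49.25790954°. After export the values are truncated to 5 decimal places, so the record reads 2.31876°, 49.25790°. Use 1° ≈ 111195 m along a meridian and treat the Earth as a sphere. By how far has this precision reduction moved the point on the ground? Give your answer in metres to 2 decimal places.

1.09 metres

Δlat = 2.31876214 − 2.31876 = +0.00000214°; Δlon = 49.25790954 − 49.25790 = +0.00000954°.
N–S: 0.00000214° × 111195 m/° = 0.237957 m.
E–W at 2.31876°: 0.00000954° × 111195 × cos 2.31876° = 0.00000954 × 111195 × 0.9992 ≈ 1.05993 m.
Distance: √(0.237957² + 1.05993²) ≈ 1.08631 m.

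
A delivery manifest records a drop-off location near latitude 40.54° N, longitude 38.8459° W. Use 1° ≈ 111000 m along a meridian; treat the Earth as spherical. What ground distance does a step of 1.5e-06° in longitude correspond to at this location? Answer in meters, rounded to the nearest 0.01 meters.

0.13 meters

At 40.54° a degree of longitude is 111000 × cos 40.54° ≈ 84354.7 m, so 1.5e-06° corresponds to 0.126532 m.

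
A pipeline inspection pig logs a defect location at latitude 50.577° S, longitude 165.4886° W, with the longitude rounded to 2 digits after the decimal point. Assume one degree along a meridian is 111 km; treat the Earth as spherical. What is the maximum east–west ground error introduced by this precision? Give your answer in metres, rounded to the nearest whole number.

352 metres

Rounding to 2 decimal places leaves the longitude within ±0.005° of the true value.
Parallels shrink by cos φ, so at 50.577° a degree of longitude is 111000 × 0.6350 ≈ 70489.5 m.
So at most 0.005° × 70489.5 ≈ 352.448 m east–west.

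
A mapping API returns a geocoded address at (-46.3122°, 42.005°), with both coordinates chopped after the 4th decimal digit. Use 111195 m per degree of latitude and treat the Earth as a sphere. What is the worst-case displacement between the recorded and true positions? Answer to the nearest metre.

14 metres

Truncating at 4 decimal places can drop up to a full unit in the last place, so each coordinate may be off by as much as 0.0001°.
North–south component: 0.0001° × 111195 = 11.1195 m.
Longitude error → 0.0001 × 111195 × cos 46.3122° = 0.0001 × 111195 × 0.6907 ≈ 7.68056 m.
Worst case both components are at the extreme and orthogonal: √(11.1195² + 7.68056²) ≈ 13.5142 m.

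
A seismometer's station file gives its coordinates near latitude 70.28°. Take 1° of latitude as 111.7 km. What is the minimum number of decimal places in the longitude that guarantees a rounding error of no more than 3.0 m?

4 decimal places

At 70.28° one degree of longitude covers 111700 × cos 70.28° ≈ 111700 × 0.3374 ≈ 37690.2 m.
N decimal places → at most half a unit in the last place, 0.5 × 10⁻ᴺ° = 37690.2/2 × 10⁻ᴺ m.
Setting 18845.1 × 10⁻ᴺ ≤ 3.0 gives 10ᴺ ≥ 6282, i.e. N ≥ 3.80.
At 3 places the error can reach 18.8 m, but 4 places keeps it to 1.88 m.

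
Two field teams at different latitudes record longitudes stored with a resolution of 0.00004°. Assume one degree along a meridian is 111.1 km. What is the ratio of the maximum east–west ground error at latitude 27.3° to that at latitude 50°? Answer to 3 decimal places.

1.382

With a 0.00004° grid the true value lies within half a step, ±0.00004°/2 = ±2e-05°, of the stored one.
At 27.3°: 2e-05° × 111100 × cos 27.3° = 2e-05 × 111100 × 0.8886 ≈ 1.9745 m.
At 50°: 2e-05° × 111100 × cos 50° = 2e-05 × 111100 × 0.6428 ≈ 1.4283 m.
Ratio: 1.9745 / 1.4283 = cos 27.3° / cos 50° ≈ 1.3824.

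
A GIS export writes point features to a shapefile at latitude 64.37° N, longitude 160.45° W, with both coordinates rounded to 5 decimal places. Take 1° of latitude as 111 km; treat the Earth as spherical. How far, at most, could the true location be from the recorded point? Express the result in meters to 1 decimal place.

0.6 meters

Rounding to 5 decimal places leaves each coordinate within ±5e-06° of the true value.
North–south component: 5e-06° × 111000 = 0.555 m.
Longitude error → 5e-06 × 111000 × cos 64.37° = 5e-06 × 111000 × 0.4326 ≈ 0.24007 m.
Combining orthogonally: (0.555² + 0.24007²)^½ ≈ 0.604697 m.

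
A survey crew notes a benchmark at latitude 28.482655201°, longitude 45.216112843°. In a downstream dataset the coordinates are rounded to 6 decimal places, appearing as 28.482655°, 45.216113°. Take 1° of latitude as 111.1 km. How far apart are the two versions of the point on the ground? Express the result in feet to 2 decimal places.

Δlat = 28.482655201 − 28.482655 = +0.000000201°; Δlon = 45.216112843 − 45.216113 = -0.000000157°.
North–south shift: 0.000000201 × 111100 = 0.0223311 m.
E–W at 28.4827°: -0.000000157° × 111100 × cos 28.4827° = -0.000000157 × 111100 × 0.8790 ≈ -0.0153315 m.
Hypotenuse of the two orthogonal shifts: √(0.0223311² + 0.0153315²) = 0.0270875 m.
Converting: 0.0270875 m × 3.2808 ft/m ≈ 0.08887 ft.

0.09 feet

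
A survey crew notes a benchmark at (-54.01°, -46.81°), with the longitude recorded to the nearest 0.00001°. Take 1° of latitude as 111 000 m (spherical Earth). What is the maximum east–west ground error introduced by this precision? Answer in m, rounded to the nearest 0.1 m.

Rounding to 5 decimal places leaves the longitude within ±5e-06° of the true value.
Parallels shrink by cos φ, so at 54.01° a degree of longitude is 111000 × 0.5876 ≈ 65228.5 m.
East–west error: 5e-06° × 65228.5 m/° ≈ 0.326142 m.

0.3 m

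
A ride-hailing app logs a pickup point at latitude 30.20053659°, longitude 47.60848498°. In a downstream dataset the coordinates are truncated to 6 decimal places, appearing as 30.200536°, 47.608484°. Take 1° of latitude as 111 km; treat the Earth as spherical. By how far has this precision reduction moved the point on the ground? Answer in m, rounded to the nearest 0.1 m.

Δlat = 30.20053659 − 30.200536 = +0.00000059°; Δlon = 47.60848498 − 47.608484 = +0.00000098°.
North–south shift: 0.00000059 × 111000 = 0.06549 m.
E–W at 30.2005°: 0.00000098° × 111000 × cos 30.2005° = 0.00000098 × 111000 × 0.8643 ≈ 0.0940153 m.
Distance: √(0.06549² + 0.0940153²) ≈ 0.114577 m.

0.1 m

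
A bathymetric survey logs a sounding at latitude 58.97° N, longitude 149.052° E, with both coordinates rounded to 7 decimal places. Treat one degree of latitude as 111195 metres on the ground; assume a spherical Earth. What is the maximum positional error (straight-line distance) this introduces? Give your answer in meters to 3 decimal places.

Rounding to 7 decimal places leaves each coordinate within ±5e-08° of the true value.
Latitude error → 5e-08 × 111195 = 0.00555975 m along the meridian.
Longitude error → 5e-08 × 111195 × cos 58.97° = 5e-08 × 111195 × 0.5155 ≈ 0.00286598 m.
The two errors are perpendicular, so the maximum displacement is √(0.00555975² + 0.00286598²) ≈ 0.00625497 m.

0.006 meters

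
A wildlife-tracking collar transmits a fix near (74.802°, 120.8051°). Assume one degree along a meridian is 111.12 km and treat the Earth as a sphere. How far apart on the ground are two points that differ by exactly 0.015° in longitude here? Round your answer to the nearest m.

437 m

0.015° of longitude at 74.802° is 0.015 × 111120 × cos 74.802° ≈ 0.015 × 29130.7 = 436.961 m.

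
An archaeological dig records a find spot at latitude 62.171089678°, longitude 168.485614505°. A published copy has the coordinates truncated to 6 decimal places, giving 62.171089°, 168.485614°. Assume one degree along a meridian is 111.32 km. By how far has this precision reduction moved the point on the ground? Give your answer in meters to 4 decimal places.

0.0799 meters

The latitude changed by +0.000000678° and the longitude by +0.000000505°.
N–S: 0.000000678° × 111320 m/° = 0.075475 m.
East–west at this latitude: 0.000000505° × 111320 × cos 62.1711° ≈ 0.000000505 × 51967.8 = 0.0262438 m.
Combined displacement = (0.075475² + 0.0262438²)^½ ≈ 0.0799075 m.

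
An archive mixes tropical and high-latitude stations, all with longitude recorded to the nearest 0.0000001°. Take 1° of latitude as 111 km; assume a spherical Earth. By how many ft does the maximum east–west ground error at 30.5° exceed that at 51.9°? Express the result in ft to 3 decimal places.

0.004 ft

Rounding to 7 decimal places leaves the longitude within ±5e-08° of the true value.
Error at 30.5° = 5e-08° × 111000 × cos 30.5° ≈ 0.00555 × 0.8616 = 0.004782 m.
At 51.9°: 5e-08° × 111000 × cos 51.9° = 5e-08 × 111000 × 0.6170 ≈ 0.0034245 m.
So the lower-latitude error exceeds the higher by 0.004782 − 0.0034245 = 0.0013575 m.
Converting: 0.00135749 m × 3.2808 ft/m ≈ 0.0044537 ft.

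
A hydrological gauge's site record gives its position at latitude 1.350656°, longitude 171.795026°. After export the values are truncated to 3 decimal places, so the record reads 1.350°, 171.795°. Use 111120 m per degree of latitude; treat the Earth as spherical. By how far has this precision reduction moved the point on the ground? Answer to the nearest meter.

Δlat = 1.350656 − 1.350 = +0.000656°; Δlon = 171.795026 − 171.795 = +0.000026°.
N–S: 0.000656° × 111120 m/° = 72.8947 m.
East–west at this latitude: 0.000026° × 111120 × cos 1.35° ≈ 0.000026 × 111089 = 2.88832 m.
Hypotenuse of the two orthogonal shifts: √(72.8947² + 2.88832²) = 72.9519 m.

73 meters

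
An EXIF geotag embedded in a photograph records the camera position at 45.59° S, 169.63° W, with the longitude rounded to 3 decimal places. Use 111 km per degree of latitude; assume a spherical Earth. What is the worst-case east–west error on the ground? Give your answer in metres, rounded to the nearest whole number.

Rounding to 3 decimal places leaves the longitude within ±0.0005° of the true value.
At latitude 45.59° a degree of longitude spans 111000 m × cos 45.59° = 111000 × 0.6998 ≈ 77676.5 m.
Maximum E–W displacement: 0.0005 × 77676.5 = 38.8382 m.

39 metres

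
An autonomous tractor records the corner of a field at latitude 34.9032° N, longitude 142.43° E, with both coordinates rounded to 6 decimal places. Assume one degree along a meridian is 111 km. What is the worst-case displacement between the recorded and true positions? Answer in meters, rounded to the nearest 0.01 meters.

Rounding to 6 decimal places leaves each coordinate within ±5e-07° of the true value.
N–S: 5e-07° × 111000 m/° = 0.0555 m.
E–W at 34.9032°: 5e-07° × 111000 × cos 34.9032° = 5e-07 × 111000 × 0.8201 ≈ 0.0455167 m.
The two errors are perpendicular, so the maximum displacement is √(0.0555² + 0.0455167²) ≈ 0.0717775 m.

0.07 meters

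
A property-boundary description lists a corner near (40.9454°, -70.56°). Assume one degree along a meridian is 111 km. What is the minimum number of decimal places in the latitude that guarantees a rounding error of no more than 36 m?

4 decimal places

One degree of latitude covers 111000 m.
With N decimal places the half-ulp bound is 0.5·10⁻ᴺ°, or 0.5·10⁻ᴺ × 111000 m on the ground.
Setting 55500 × 10⁻ᴺ ≤ 36 gives 10ᴺ ≥ 1542, i.e. N ≥ 3.19.
N = 3 would give 55.5 m (too coarse); N = 4 gives 5.55 m ≤ 36 m.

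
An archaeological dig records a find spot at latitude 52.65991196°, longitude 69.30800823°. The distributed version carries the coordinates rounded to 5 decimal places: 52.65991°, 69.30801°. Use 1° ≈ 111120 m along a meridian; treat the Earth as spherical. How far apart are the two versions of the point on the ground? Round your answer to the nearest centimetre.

25 centimetres

Δlat = 52.65991196 − 52.65991 = +0.00000196°; Δlon = 69.30800823 − 69.30801 = -0.00000177°.
N–S: 0.00000196° × 111120 m/° = 0.217795 m.
East–west at this latitude: -0.00000177° × 111120 × cos 52.6599° ≈ -0.00000177 × 67399.3 = -0.119297 m.
Distance: √(0.217795² + 0.119297²) ≈ 0.248327 m.
That is 0.248327 m = 24.833 cm.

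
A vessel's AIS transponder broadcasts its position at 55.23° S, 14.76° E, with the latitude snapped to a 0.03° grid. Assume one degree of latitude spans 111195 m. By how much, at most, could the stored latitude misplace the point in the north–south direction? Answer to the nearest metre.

1668 metres

With a 0.03° grid the true value lies within half a step, ±0.03°/2 = ±0.015°, of the stored one.
Along the meridian that is 0.015° × 111195 m/° = 1667.92 m.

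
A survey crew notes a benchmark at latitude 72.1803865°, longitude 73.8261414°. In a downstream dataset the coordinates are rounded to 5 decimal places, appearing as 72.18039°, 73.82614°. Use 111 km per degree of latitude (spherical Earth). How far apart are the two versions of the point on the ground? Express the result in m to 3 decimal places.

0.391 m

Δlat = 72.1803865 − 72.18039 = -0.0000035°; Δlon = 73.8261414 − 73.82614 = +0.0000014°.
N–S: -0.0000035° × 111000 m/° = -0.3885 m.
East–west at this latitude: 0.0000014° × 111000 × cos 72.1804° ≈ 0.0000014 × 33968.3 = 0.0475557 m.
Hypotenuse of the two orthogonal shifts: √(0.3885² + 0.0475557²) = 0.3914 m.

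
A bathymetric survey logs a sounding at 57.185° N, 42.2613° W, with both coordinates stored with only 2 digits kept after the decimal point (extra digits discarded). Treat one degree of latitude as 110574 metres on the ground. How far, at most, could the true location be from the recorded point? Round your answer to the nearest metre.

Truncating at 2 decimal places can drop up to a full unit in the last place, so each coordinate may be off by as much as 0.01°.
Latitude error → 0.01 × 110574 = 1105.74 m along the meridian.
East–west component at 57.185°: 0.01° × 110574 × cos 57.185° ≈ 0.01 × 59923.2 ≈ 599.232 m.
The two errors are perpendicular, so the maximum displacement is √(1105.74² + 599.232²) ≈ 1257.67 m.

1258 metres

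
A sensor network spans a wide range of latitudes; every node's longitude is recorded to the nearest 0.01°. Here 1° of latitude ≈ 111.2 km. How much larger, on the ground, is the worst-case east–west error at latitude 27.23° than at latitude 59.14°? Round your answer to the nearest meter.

209 meters

Rounding to 2 decimal places leaves the longitude within ±0.005° of the true value.
Error at 27.23° = 0.005° × 111200 × cos 27.23° ≈ 556 × 0.8892 = 494.38 m.
Error at 59.14° = 0.005° × 111200 × cos 59.14° ≈ 556 × 0.5129 = 285.2 m.
So the lower-latitude error exceeds the higher by 494.38 − 285.2 = 209.19 m.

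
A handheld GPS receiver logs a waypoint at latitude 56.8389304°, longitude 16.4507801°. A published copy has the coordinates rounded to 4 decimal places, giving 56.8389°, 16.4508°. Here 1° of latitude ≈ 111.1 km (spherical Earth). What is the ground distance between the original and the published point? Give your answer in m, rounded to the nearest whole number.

4 m

Δlat = 56.8389304 − 56.8389 = +0.0000304°; Δlon = 16.4507801 − 16.4508 = -0.0000199°.
North–south shift: 0.0000304 × 111100 = 3.37744 m.
East–west at this latitude: -0.0000199° × 111100 × cos 56.8389° ≈ -0.0000199 × 60771.1 = -1.20935 m.
Hypotenuse of the two orthogonal shifts: √(3.37744² + 1.20935²) = 3.58742 m.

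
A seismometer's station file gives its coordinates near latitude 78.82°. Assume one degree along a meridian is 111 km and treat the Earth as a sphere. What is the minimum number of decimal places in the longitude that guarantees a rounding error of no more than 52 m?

3

At 78.82° one degree of longitude covers 111000 × cos 78.82° ≈ 111000 × 0.1939 ≈ 21522 m.
N decimal places → at most half a unit in the last place, 0.5 × 10⁻ᴺ° = 21522/2 × 10⁻ᴺ m.
Setting 10761 × 10⁻ᴺ ≤ 52 gives 10ᴺ ≥ 206.9, i.e. N ≥ 2.32.
N = 2 would give 108 m (too coarse); N = 3 gives 10.8 m ≤ 52 m.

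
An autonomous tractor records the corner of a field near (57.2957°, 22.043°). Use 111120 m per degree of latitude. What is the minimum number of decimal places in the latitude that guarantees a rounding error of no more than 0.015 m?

One degree of latitude covers 111120 m.
With N decimal places the half-ulp bound is 0.5·10⁻ᴺ°, or 0.5·10⁻ᴺ × 111120 m on the ground.
Setting 55560 × 10⁻ᴺ ≤ 0.015 gives 10ᴺ ≥ 3.704e+06, i.e. N ≥ 6.57.
N = 6 would give 0.0556 m (too coarse); N = 7 gives 0.00556 m ≤ 0.015 m.

7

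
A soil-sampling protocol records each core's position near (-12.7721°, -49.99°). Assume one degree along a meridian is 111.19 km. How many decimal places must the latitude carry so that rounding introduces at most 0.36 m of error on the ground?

One degree of latitude covers 111190 m.
Rounding to N decimal places gives at most 0.5 × 10⁻ᴺ degrees of error, i.e. 0.5 × 10⁻ᴺ × 111190 m.
Need 0.5 × 111190 × 10⁻ᴺ ≤ 0.36 → 10⁻ᴺ ≤ 6.475e-06, so N ≥ 5.19.
N = 5 would give 0.556 m (too coarse); N = 6 gives 0.0556 m ≤ 0.36 m.

6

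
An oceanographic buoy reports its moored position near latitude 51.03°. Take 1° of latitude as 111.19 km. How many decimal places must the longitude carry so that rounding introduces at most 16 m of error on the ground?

At 51.03° one degree of longitude covers 111190 × cos 51.03° ≈ 111190 × 0.6289 ≈ 69928.9 m.
Rounding to N decimal places gives at most 0.5 × 10⁻ᴺ degrees of error, i.e. 0.5 × 10⁻ᴺ × 69928.9 m.
Setting 34964.4 × 10⁻ᴺ ≤ 16 gives 10ᴺ ≥ 2185, i.e. N ≥ 3.34.
At 3 places the error can reach 35 m, but 4 places keeps it to 3.5 m.

4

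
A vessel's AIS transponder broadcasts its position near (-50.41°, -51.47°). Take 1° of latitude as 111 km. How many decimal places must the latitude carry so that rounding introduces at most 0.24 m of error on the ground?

6 decimal places

One degree of latitude covers 111000 m.
With N decimal places the half-ulp bound is 0.5·10⁻ᴺ°, or 0.5·10⁻ᴺ × 111000 m on the ground.
Need 0.5 × 111000 × 10⁻ᴺ ≤ 0.24 → 10⁻ᴺ ≤ 4.324e-06, so N ≥ 5.36.
N = 5 would give 0.555 m (too coarse); N = 6 gives 0.0555 m ≤ 0.24 m.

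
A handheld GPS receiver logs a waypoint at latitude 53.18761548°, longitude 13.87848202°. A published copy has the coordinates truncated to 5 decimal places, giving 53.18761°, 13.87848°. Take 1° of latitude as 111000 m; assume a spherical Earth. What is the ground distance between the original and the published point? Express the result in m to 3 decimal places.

0.623 m

The latitude changed by +0.00000548° and the longitude by +0.00000202°.
N–S: 0.00000548° × 111000 m/° = 0.60828 m.
East–west at this latitude: 0.00000202° × 111000 × cos 53.1876° ≈ 0.00000202 × 66510.8 = 0.134352 m.
Distance: √(0.60828² + 0.134352²) ≈ 0.622941 m.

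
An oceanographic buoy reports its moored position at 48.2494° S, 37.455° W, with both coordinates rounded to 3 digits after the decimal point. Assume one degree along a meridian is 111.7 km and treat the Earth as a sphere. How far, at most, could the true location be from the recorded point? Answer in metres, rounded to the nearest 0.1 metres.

67.1 metres

Rounding to 3 decimal places leaves each coordinate within ±0.0005° of the true value.
North–south component: 0.0005° × 111700 = 55.85 m.
Longitude error → 0.0005 × 111700 × cos 48.2494° = 0.0005 × 111700 × 0.6659 ≈ 37.1899 m.
Combining orthogonally: (55.85² + 37.1899²)^½ ≈ 67.0993 m.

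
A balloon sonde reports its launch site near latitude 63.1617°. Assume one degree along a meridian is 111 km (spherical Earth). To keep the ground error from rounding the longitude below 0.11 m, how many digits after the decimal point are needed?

6

At 63.1617° one degree of longitude covers 111000 × cos 63.1617° ≈ 111000 × 0.4515 ≈ 50113.6 m.
N decimal places → at most half a unit in the last place, 0.5 × 10⁻ᴺ° = 50113.6/2 × 10⁻ᴺ m.
Setting 25056.8 × 10⁻ᴺ ≤ 0.11 gives 10ᴺ ≥ 2.278e+05, i.e. N ≥ 5.36.
At 5 places the error can reach 0.251 m, but 6 places keeps it to 0.0251 m.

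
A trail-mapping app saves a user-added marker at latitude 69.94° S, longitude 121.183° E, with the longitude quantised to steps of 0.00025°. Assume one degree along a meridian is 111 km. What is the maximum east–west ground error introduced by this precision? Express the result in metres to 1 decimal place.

4.8 metres

With a 0.00025° grid the true value lies within half a step, ±0.00025°/2 = ±0.000125°, of the stored one.
One degree of longitude at 69.94° is 111000 × cos 69.94° ≈ 111000 × 0.3430 = 38073.4 m.
Maximum E–W displacement: 0.000125 × 38073.4 = 4.75918 m.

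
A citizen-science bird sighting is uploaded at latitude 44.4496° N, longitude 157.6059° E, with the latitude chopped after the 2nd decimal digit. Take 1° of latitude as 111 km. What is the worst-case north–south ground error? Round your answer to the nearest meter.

1110 meters

Truncating at 2 decimal places can drop up to a full unit in the last place, so the latitude may be off by as much as 0.01°.
So the N–S error is at most 0.01 × 111000 = 1110 m.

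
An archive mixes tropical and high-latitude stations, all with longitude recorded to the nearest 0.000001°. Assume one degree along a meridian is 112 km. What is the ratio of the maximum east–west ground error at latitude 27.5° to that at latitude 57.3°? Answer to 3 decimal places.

Rounding to 6 decimal places leaves the longitude within ±5e-07° of the true value.
Error at 27.5° = 5e-07° × 112000 × cos 27.5° ≈ 0.056 × 0.8870 = 0.049673 m.
At 57.3°: 5e-07° × 112000 × cos 57.3° = 5e-07 × 112000 × 0.5402 ≈ 0.030253 m.
Ratio: 0.049673 / 0.030253 = cos 27.5° / cos 57.3° ≈ 1.6419.

1.642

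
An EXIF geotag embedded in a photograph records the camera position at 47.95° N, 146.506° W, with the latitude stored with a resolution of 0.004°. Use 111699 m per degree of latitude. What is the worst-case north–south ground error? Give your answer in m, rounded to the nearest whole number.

With a 0.004° grid the true value lies within half a step, ±0.004°/2 = ±0.002°, of the stored one.
So the N–S error is at most 0.002 × 111699 = 223.398 m.

223 m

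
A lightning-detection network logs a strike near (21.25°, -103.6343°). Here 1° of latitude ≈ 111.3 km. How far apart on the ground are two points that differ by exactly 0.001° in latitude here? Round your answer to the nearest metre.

111 metres

0.001° × 111300 m/° = 111.3 m.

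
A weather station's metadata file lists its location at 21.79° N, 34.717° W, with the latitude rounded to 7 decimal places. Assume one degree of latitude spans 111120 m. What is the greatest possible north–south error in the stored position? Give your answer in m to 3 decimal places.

Rounding to 7 decimal places leaves the latitude within ±5e-08° of the true value.
Along the meridian that is 5e-08° × 111120 m/° = 0.005556 m.

0.006 m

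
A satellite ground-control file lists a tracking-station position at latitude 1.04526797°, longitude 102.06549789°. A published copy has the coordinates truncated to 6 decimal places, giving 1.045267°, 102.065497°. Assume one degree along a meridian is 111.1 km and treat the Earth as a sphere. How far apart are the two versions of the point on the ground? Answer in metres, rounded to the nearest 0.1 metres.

0.1 metres

Δlat = 1.04526797 − 1.045267 = +0.00000097°; Δlon = 102.06549789 − 102.065497 = +0.00000089°.
N–S: 0.00000097° × 111100 m/° = 0.107767 m.
E–W at 1.04527°: 0.00000089° × 111100 × cos 1.04527° = 0.00000089 × 111100 × 0.9998 ≈ 0.0988625 m.
Distance: √(0.107767² + 0.0988625²) ≈ 0.146245 m.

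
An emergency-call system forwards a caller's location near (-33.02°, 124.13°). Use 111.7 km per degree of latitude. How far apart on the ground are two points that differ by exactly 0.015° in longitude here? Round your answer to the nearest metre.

At 33.02° a degree of longitude is 111700 × cos 33.02° ≈ 93658.3 m, so 0.015° corresponds to 1404.87 m.

1405 metres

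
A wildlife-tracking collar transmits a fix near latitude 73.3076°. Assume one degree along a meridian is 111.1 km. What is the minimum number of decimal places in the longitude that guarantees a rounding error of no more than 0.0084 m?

At 73.3076° one degree of longitude covers 111100 × cos 73.3076° ≈ 111100 × 0.2872 ≈ 31911.6 m.
With N decimal places the half-ulp bound is 0.5·10⁻ᴺ°, or 0.5·10⁻ᴺ × 31911.6 m on the ground.
Setting 15955.8 × 10⁻ᴺ ≤ 0.0084 gives 10ᴺ ≥ 1.9e+06, i.e. N ≥ 6.28.
N = 6 would give 0.016 m (too coarse); N = 7 gives 0.0016 m ≤ 0.0084 m.

7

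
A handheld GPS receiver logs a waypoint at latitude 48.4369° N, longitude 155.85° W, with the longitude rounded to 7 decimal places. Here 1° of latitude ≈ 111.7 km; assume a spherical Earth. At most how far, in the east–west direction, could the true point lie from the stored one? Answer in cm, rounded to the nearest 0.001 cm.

Rounding to 7 decimal places leaves the longitude within ±5e-08° of the true value.
Parallels shrink by cos φ, so at 48.4369° a degree of longitude is 111700 × 0.6634 ≈ 74106.7 m.
Maximum E–W displacement: 5e-08 × 74106.7 = 0.00370534 m.
That is 0.00370534 m = 0.37053 cm.

0.371 cm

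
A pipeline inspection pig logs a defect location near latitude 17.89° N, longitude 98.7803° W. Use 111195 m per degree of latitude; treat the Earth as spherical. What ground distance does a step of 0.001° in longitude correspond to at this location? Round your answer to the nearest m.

106 m

0.001° of longitude at 17.89° is 0.001 × 111195 × cos 17.89° ≈ 0.001 × 105819 = 105.819 m.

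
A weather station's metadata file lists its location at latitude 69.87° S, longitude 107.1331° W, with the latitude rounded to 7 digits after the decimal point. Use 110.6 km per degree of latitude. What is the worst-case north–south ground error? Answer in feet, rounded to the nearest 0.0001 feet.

0.0181 feet

Rounding to 7 decimal places leaves the latitude within ±5e-08° of the true value.
North–south distance: 5e-08° × 110600 m/° = 0.00553 m.
In feet: 0.00553 m ÷ 0.3048 ≈ 0.018143 ft.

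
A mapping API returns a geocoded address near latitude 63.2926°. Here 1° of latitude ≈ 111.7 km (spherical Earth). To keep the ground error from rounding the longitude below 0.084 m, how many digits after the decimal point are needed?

6

At 63.2926° one degree of longitude covers 111700 × cos 63.2926° ≈ 111700 × 0.4494 ≈ 50201.8 m.
With N decimal places the half-ulp bound is 0.5·10⁻ᴺ°, or 0.5·10⁻ᴺ × 50201.8 m on the ground.
Setting 25100.9 × 10⁻ᴺ ≤ 0.084 gives 10ᴺ ≥ 2.988e+05, i.e. N ≥ 5.48.
N = 5 would give 0.251 m (too coarse); N = 6 gives 0.0251 m ≤ 0.084 m.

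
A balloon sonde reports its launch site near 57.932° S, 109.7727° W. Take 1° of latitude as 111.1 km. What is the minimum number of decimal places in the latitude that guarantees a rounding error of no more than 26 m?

One degree of latitude covers 111100 m.
N decimal places → at most half a unit in the last place, 0.5 × 10⁻ᴺ° = 111100/2 × 10⁻ᴺ m.
Need 0.5 × 111100 × 10⁻ᴺ ≤ 26 → 10⁻ᴺ ≤ 4.680e-04, so N ≥ 3.33.
So 4 decimal places suffice (5.56 m); 3 would allow up to 55.6 m.

4 decimal places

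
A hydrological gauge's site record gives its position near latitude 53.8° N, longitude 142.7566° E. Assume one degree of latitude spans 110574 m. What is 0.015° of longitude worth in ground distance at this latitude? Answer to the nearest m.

One degree of longitude here spans 110574 × cos 53.8° = 110574 × 0.5906 ≈ 65305.6 m; 0.015° of that is 979.584 m.

980 m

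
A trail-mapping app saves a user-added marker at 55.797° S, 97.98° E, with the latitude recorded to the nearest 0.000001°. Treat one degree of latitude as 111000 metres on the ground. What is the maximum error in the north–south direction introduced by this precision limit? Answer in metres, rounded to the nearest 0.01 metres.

0.06 metres

Rounding to 6 decimal places leaves the latitude within ±5e-07° of the true value.
So the N–S error is at most 5e-07 × 111000 = 0.0555 m.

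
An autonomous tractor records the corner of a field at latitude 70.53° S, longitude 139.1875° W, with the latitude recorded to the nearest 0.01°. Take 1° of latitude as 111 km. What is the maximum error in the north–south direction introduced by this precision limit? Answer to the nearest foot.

Rounding to 2 decimal places leaves the latitude within ±0.005° of the true value.
Along the meridian that is 0.005° × 111000 m/° = 555 m.
Converting: 555 m × 3.2808 ft/m ≈ 1820.9 ft.

1821 feet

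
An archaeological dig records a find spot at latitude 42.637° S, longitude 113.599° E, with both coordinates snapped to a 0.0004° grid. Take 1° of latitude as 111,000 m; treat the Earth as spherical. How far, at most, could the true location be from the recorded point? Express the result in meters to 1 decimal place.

With a 0.0004° grid the true value lies within half a step, ±0.0004°/2 = ±0.0002°, of the stored one.
Latitude error → 0.0002 × 111000 = 22.2 m along the meridian.
Longitude error → 0.0002 × 111000 × cos 42.637° = 0.0002 × 111000 × 0.7357 ≈ 16.3316 m.
Worst case both components are at the extreme and orthogonal: √(22.2² + 16.3316²) ≈ 27.5602 m.

27.6 meters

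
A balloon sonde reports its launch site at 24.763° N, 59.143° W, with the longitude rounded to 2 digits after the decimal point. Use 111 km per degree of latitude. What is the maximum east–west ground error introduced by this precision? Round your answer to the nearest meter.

Rounding to 2 decimal places leaves the longitude within ±0.005° of the true value.
Parallels shrink by cos φ, so at 24.763° a degree of longitude is 111000 × 0.9080 ≈ 100793 m.
So at most 0.005° × 100793 ≈ 503.967 m east–west.

504 meters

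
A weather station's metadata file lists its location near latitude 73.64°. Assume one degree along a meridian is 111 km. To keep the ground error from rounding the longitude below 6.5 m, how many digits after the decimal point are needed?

4

At 73.64° one degree of longitude covers 111000 × cos 73.64° ≈ 111000 × 0.2817 ≈ 31265.6 m.
Rounding to N decimal places gives at most 0.5 × 10⁻ᴺ degrees of error, i.e. 0.5 × 10⁻ᴺ × 31265.6 m.
Need 0.5 × 31265.6 × 10⁻ᴺ ≤ 6.5 → 10⁻ᴺ ≤ 4.158e-04, so N ≥ 3.38.
N = 3 would give 15.6 m (too coarse); N = 4 gives 1.56 m ≤ 6.5 m.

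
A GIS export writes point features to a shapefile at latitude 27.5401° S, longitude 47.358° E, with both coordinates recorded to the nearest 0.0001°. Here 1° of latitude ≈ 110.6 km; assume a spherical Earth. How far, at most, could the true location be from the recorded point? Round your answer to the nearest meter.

Rounding to 4 decimal places leaves each coordinate within ±5e-05° of the true value.
North–south component: 5e-05° × 110600 = 5.53 m.
Longitude error → 5e-05 × 110600 × cos 27.5401° = 5e-05 × 110600 × 0.8867 ≈ 4.90338 m.
Combining orthogonally: (5.53² + 4.90338²)^½ ≈ 7.39081 m.

7 meters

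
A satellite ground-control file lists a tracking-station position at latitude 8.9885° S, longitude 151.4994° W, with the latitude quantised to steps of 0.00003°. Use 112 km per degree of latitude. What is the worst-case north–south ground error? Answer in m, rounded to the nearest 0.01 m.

1.68 m

With a 0.00003° grid the true value lies within half a step, ±0.00003°/2 = ±1.5e-05°, of the stored one.
Along the meridian that is 1.5e-05° × 112000 m/° = 1.68 m.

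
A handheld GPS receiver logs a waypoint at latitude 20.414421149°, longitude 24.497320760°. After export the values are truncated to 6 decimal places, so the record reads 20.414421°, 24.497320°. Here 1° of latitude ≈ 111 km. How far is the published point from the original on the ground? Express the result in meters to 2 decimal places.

0.08 meters

Δlat = 20.414421149 − 20.414421 = +0.000000149°; Δlon = 24.497320760 − 24.497320 = +0.000000760°.
North–south shift: 0.000000149 × 111000 = 0.016539 m.
E–W at 20.4144°: 0.000000760° × 111000 × cos 20.4144° = 0.000000760 × 111000 × 0.9372 ≈ 0.0790617 m.
Hypotenuse of the two orthogonal shifts: √(0.016539² + 0.0790617²) = 0.0807731 m.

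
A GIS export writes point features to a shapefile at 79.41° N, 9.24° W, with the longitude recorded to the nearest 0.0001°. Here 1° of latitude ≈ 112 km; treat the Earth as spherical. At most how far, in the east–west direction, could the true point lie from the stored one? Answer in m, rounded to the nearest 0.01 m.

1.03 m

Rounding to 4 decimal places leaves the longitude within ±5e-05° of the true value.
One degree of longitude at 79.41° is 112000 × cos 79.41° ≈ 112000 × 0.1838 = 20583.3 m.
Maximum E–W displacement: 5e-05 × 20583.3 = 1.02917 m.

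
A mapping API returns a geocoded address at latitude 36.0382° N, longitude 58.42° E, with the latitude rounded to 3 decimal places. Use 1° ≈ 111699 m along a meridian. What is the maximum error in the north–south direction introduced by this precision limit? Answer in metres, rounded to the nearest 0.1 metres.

55.8 metres

Rounding to 3 decimal places leaves the latitude within ±0.0005° of the true value.
Along the meridian that is 0.0005° × 111699 m/° = 55.8495 m.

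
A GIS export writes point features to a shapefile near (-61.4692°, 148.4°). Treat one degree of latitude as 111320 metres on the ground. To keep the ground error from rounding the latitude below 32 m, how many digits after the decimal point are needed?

4

One degree of latitude covers 111320 m.
Rounding to N decimal places gives at most 0.5 × 10⁻ᴺ degrees of error, i.e. 0.5 × 10⁻ᴺ × 111320 m.
Setting 55660 × 10⁻ᴺ ≤ 32 gives 10ᴺ ≥ 1739, i.e. N ≥ 3.24.
At 3 places the error can reach 55.7 m, but 4 places keeps it to 5.57 m.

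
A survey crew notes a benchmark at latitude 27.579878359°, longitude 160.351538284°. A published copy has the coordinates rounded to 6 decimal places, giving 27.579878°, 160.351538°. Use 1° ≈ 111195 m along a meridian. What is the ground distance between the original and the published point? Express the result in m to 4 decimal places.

Δlat = 27.579878359 − 27.579878 = +0.000000359°; Δlon = 160.351538284 − 160.351538 = +0.000000284°.
N–S: 0.000000359° × 111195 m/° = 0.039919 m.
East–west at this latitude: 0.000000284° × 111195 × cos 27.5799° ≈ 0.000000284 × 98559.5 = 0.0279909 m.
Distance: √(0.039919² + 0.0279909²) ≈ 0.0487547 m.

0.0488 m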